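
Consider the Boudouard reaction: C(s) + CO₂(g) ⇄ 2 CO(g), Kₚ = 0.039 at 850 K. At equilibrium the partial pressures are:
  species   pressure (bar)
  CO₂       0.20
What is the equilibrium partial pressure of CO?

(C is a pure solid — omitted from Kₚ.)
At equilibrium, Kₚ = P(CO)² / P(CO₂) = 0.039.
(P(CO))² / (0.20) = 0.039
P(CO)² = 0.00780 ⇒ P(CO) = 0.088 bar

P(CO) = 0.088 bar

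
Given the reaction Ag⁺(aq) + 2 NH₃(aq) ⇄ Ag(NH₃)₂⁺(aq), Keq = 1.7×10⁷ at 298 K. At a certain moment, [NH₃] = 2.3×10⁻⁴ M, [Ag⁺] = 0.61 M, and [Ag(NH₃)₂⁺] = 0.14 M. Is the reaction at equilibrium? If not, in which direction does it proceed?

Q = [Ag(NH₃)₂⁺] / ([Ag⁺]·[NH₃]²) = (0.14) / ((0.61)·(2.3×10⁻⁴)²) = 4.3×10⁶
Q = 4.3×10⁶ < Keq = 1.7×10⁷, so the forward reaction proceeds.

toward products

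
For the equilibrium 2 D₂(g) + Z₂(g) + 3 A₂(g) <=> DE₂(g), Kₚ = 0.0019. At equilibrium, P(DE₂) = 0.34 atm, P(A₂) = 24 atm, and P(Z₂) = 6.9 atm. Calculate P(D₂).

At equilibrium, Kₚ = P(DE₂) / (P(D₂)²·P(Z₂)·P(A₂)³) = 0.0019.
(0.34) / ((P(D₂))²·(6.9)·(24)³) = 0.0019
P(D₂)² = 0.00188 ⇒ P(D₂) = 0.043 atm

P(D₂) = 0.043 atm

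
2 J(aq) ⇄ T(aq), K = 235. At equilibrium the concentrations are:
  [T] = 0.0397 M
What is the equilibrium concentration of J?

[J] = 0.0130 M

At equilibrium, K = [T] / [J]² = 235.
(0.0397) / ([J])² = 235
[J]² = 1.69×10⁻⁴ ⇒ [J] = 0.0130 M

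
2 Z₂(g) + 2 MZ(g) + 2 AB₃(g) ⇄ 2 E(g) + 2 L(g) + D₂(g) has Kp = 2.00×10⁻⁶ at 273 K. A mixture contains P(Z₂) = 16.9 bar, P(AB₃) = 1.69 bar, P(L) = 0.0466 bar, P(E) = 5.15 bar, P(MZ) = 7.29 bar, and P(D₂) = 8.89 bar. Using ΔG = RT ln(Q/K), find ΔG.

Qp = P(E)²·P(L)²·P(D₂) / (P(Z₂)²·P(MZ)²·P(AB₃)²) = (5.15)²·(0.0466)²·(8.89) / ((16.9)²·(7.29)²·(1.69)²) = 1.18×10⁻⁵
ΔG = RT ln(Qp/Kp) = (8.314 J mol⁻¹ K⁻¹)(273 K) × ln(1.18×10⁻⁵/2.00×10⁻⁶)
   = (2.270 kJ/mol)(1.775) = 4.03 kJ/mol
ΔG > 0, so the forward reaction is non-spontaneous (proceeds in reverse).

ΔG = 4.03 kJ/mol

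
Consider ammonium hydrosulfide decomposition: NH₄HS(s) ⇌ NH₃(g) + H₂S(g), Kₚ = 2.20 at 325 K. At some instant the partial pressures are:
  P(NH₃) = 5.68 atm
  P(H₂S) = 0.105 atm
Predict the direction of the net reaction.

in the forward direction

(NH₄HS is a pure solid — omitted from Qₚ.)
Qₚ = P(NH₃)·P(H₂S) = (5.68)·(0.105) = 0.596
Qₚ = 0.596 < Kₚ = 2.20, so the forward reaction proceeds.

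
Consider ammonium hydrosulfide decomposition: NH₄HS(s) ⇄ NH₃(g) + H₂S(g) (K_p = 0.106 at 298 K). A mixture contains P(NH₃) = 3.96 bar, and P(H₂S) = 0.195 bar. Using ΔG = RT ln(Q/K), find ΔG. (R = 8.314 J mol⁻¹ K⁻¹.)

(NH₄HS is a pure solid — omitted from Q_p.)
Q_p = P(NH₃)·P(H₂S) = (3.96)·(0.195) = 0.772
ΔG = RT ln(Q_p/K_p) = (8.314 J mol⁻¹ K⁻¹)(298 K) × ln(0.772/0.106)
   = (2.478 kJ/mol)(1.986) = 4.92 kJ/mol
ΔG > 0, so the forward reaction is non-spontaneous (proceeds in reverse).

ΔG = 4.92 kJ/mol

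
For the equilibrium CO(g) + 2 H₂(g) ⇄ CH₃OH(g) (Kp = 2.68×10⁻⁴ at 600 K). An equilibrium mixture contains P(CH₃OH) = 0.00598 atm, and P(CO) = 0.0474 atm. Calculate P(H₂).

P(H₂) = 21.7 atm

At equilibrium, Kp = P(CH₃OH) / (P(CO)·P(H₂)²) = 2.68×10⁻⁴.
(0.00598) / ((0.0474)·(P(H₂))²) = 2.68×10⁻⁴
P(H₂)² = 471 ⇒ P(H₂) = 21.7 atm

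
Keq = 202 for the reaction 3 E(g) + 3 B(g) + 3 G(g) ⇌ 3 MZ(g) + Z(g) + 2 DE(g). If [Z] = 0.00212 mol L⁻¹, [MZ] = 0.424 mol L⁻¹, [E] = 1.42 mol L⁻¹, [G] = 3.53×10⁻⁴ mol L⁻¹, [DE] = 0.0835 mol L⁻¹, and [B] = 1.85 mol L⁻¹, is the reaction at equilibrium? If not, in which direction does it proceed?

Q = [MZ]³·[Z]·[DE]² / ([E]³·[B]³·[G]³) = (0.424)³·(0.00212)·(0.0835)² / ((1.42)³·(1.85)³·(3.53×10⁻⁴)³) = 1410
Q = 1410 > Keq = 202, so the reverse reaction proceeds.

to the left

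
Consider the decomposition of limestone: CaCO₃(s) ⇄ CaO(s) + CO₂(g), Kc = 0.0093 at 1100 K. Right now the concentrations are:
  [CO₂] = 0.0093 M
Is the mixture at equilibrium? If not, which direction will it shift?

yes, at equilibrium

(CaCO₃, CaO are pure solids — omitted from Qc.)
Qc = [CO₂] = 0.0093
Qc = 0.0093 = Kc; the system is at equilibrium.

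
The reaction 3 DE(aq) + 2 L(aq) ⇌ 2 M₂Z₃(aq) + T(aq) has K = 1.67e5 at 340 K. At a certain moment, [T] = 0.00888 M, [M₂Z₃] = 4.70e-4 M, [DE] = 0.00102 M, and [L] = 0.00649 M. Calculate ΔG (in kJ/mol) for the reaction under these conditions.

ΔG = -3.78 kJ/mol

Q = [M₂Z₃]²·[T] / ([DE]³·[L]²) = (4.70e-4)²·(0.00888) / ((0.00102)³·(0.00649)²) = 43900
ΔG = RT ln(Q/K) = (8.314 J mol⁻¹ K⁻¹)(340 K) × ln(43900/1.67e5)
   = (2.827 kJ/mol)(-1.336) = -3.78 kJ/mol
ΔG < 0, so the forward reaction is spontaneous (proceeds forward).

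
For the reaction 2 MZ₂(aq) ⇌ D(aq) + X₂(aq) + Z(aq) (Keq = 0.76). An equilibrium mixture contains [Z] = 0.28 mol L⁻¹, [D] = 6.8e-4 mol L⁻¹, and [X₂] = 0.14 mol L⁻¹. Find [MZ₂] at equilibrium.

At equilibrium, Keq = [D]·[X₂]·[Z] / [MZ₂]² = 0.76.
(6.8e-4)·(0.14)·(0.28) / ([MZ₂])² = 0.76
[MZ₂]² = 3.51e-5 ⇒ [MZ₂] = 0.0059 mol L⁻¹

[MZ₂] = 0.0059 mol L⁻¹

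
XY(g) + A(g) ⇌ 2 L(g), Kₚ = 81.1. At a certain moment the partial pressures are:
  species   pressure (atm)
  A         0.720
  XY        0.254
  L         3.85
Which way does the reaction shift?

no net change (already at equilibrium)

Qₚ = P(L)² / (P(XY)·P(A)) = (3.85)² / ((0.254)·(0.720)) = 81.1
Qₚ = 81.1 = Kₚ, so the system is already at equilibrium.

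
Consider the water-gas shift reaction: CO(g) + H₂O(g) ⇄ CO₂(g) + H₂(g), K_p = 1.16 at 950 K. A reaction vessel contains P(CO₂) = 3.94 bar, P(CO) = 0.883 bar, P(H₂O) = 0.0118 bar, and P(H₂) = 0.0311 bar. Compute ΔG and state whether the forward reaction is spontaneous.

Q_p = P(CO₂)·P(H₂) / (P(CO)·P(H₂O)) = (3.94)·(0.0311) / ((0.883)·(0.0118)) = 11.8
ΔG = RT ln(Q_p/K_p) = (8.314 J mol⁻¹ K⁻¹)(950 K) × ln(11.8/1.16)
   = (7.898 kJ/mol)(2.320) = 18.3 kJ/mol
ΔG > 0, so the forward reaction is non-spontaneous (proceeds in reverse).

ΔG = 18.3 kJ/mol; the forward reaction is non-spontaneous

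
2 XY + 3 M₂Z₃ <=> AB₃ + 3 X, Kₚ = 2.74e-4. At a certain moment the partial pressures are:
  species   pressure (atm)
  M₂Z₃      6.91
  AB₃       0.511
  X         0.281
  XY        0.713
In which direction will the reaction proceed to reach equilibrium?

Qₚ = P(AB₃)·P(X)³ / (P(XY)²·P(M₂Z₃)³) = (0.511)·(0.281)³ / ((0.713)²·(6.91)³) = 6.76e-5
Qₚ = 6.76e-5 < Kₚ = 2.74e-4, so the forward reaction proceeds.

to the right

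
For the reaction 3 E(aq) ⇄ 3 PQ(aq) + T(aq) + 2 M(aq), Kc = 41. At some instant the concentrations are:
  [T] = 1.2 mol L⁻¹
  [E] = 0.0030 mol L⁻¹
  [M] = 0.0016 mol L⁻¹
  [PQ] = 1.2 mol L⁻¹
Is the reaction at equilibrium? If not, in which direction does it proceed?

Qc = [PQ]³·[T]·[M]² / [E]³ = (1.2)³·(1.2)·(0.0016)² / (0.0030)³ = 200
Qc = 200 > Kc = 41, so the reverse reaction proceeds.

to the left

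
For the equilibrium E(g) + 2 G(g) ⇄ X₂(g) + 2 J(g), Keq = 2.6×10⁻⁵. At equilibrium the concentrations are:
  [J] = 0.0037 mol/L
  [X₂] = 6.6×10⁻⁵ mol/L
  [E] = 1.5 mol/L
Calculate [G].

[G] = 0.0048 mol/L

At equilibrium, Keq = [X₂]·[J]² / ([E]·[G]²) = 2.6×10⁻⁵.
(6.6×10⁻⁵)·(0.0037)² / ((1.5)·([G])²) = 2.6×10⁻⁵
[G]² = 2.32×10⁻⁵ ⇒ [G] = 0.0048 mol/L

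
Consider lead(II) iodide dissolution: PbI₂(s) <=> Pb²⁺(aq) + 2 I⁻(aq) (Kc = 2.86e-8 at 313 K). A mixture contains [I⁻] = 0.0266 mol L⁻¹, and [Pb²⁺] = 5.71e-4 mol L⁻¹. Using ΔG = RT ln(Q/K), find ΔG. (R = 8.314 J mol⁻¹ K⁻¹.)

ΔG = 6.89 kJ/mol

(PbI₂ is a pure solid — omitted from Qc.)
Qc = [Pb²⁺]·[I⁻]² = (5.71e-4)·(0.0266)² = 4.04e-7
ΔG = RT ln(Qc/Kc) = (8.314 J mol⁻¹ K⁻¹)(313 K) × ln(4.04e-7/2.86e-8)
   = (2.602 kJ/mol)(2.648) = 6.89 kJ/mol
ΔG > 0, so the forward reaction is non-spontaneous (proceeds in reverse).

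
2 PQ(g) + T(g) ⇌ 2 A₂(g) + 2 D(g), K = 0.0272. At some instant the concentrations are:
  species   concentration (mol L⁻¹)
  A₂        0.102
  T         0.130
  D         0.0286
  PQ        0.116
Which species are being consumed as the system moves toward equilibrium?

Q = [A₂]²·[D]² / ([PQ]²·[T]) = (0.102)²·(0.0286)² / ((0.116)²·(0.130)) = 0.00486
Q = 0.00486 < K = 0.0272: net forward reaction.

PQ, T (reactants)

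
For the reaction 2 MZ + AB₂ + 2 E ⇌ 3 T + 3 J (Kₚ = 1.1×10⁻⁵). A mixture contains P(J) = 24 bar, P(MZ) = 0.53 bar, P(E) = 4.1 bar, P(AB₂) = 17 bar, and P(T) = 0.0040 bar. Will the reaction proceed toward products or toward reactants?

no net change (already at equilibrium)

Qₚ = P(T)³·P(J)³ / (P(MZ)²·P(AB₂)·P(E)²) = (0.0040)³·(24)³ / ((0.53)²·(17)·(4.1)²) = 1.1×10⁻⁵
Qₚ = 1.1×10⁻⁵ = Kₚ, so the system is already at equilibrium.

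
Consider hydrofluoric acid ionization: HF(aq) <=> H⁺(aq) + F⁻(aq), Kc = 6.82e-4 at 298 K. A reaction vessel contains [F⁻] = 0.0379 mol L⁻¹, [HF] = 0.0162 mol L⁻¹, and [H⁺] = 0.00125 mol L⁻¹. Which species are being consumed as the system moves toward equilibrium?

Qc = [H⁺]·[F⁻] / [HF] = (0.00125)·(0.0379) / (0.0162) = 0.00292
Qc = 0.00292 > Kc = 6.82e-4: net reverse reaction.

H⁺, F⁻ (products)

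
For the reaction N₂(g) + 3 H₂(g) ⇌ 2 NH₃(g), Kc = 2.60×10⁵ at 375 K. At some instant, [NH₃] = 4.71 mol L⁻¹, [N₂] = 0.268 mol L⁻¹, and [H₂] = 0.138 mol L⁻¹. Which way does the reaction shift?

to the right

Qc = [NH₃]² / ([N₂]·[H₂]³) = (4.71)² / ((0.268)·(0.138)³) = 31500
Qc = 31500 < Kc = 2.60×10⁵, so the forward reaction proceeds.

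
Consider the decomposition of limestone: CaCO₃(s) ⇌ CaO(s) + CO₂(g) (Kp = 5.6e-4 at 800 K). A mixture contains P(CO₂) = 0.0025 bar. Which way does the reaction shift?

(CaCO₃, CaO are pure solids — omitted from Qp.)
Qp = P(CO₂) = 0.0025
Qp = 0.0025 > Kp = 5.6e-4, so the reverse reaction proceeds.

to the left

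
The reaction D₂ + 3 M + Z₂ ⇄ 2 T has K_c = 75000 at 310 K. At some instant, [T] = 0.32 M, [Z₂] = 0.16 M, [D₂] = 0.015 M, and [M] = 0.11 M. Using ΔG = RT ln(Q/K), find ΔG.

ΔG = -2.19 kJ/mol

Q_c = [T]² / ([D₂]·[M]³·[Z₂]) = (0.32)² / ((0.015)·(0.11)³·(0.16)) = 32100
ΔG = RT ln(Q_c/K_c) = (8.314 J mol⁻¹ K⁻¹)(310 K) × ln(32100/75000)
   = (2.577 kJ/mol)(-0.8486) = -2.19 kJ/mol
ΔG < 0, so the forward reaction is spontaneous (proceeds forward).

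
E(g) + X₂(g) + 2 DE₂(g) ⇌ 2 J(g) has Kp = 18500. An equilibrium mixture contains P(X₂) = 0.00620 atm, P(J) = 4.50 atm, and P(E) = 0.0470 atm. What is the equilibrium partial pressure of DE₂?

At equilibrium, Kp = P(J)² / (P(E)·P(X₂)·P(DE₂)²) = 18500.
(4.50)² / ((0.0470)·(0.00620)·(P(DE₂))²) = 18500
P(DE₂)² = 3.76 ⇒ P(DE₂) = 1.94 atm

P(DE₂) = 1.94 atm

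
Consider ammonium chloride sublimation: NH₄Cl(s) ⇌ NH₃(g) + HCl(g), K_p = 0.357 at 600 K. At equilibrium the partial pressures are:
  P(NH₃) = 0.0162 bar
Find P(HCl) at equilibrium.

(NH₄Cl is a pure solid — omitted from K_p.)
At equilibrium, K_p = P(NH₃)·P(HCl) = 0.357.
(0.0162)·(P(HCl)) = 0.357
P(HCl) = 22.0 bar

P(HCl) = 22.0 bar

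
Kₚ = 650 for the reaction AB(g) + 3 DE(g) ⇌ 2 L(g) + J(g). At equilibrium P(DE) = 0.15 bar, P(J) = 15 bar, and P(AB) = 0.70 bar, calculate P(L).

P(L) = 0.32 bar

At equilibrium, Kₚ = P(L)²·P(J) / (P(AB)·P(DE)³) = 650.
(P(L))²·(15) / ((0.70)·(0.15)³) = 650
P(L)² = 0.102 ⇒ P(L) = 0.32 bar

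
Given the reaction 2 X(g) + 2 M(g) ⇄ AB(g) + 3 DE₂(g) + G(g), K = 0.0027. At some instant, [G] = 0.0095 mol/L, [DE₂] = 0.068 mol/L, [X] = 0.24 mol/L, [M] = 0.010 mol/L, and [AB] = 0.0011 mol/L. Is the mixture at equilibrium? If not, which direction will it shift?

Q = [AB]·[DE₂]³·[G] / ([X]²·[M]²) = (0.0011)·(0.068)³·(0.0095) / ((0.24)²·(0.010)²) = 5.7×10⁻⁴
Q = 5.7×10⁻⁴ < K = 0.0027: net forward reaction.

no; Q < K, reaction proceeds forward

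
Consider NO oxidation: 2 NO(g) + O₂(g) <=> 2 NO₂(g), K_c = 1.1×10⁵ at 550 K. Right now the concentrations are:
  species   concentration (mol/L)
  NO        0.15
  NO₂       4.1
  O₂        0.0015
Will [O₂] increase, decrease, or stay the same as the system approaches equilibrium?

increase

Q_c = [NO₂]² / ([NO]²·[O₂]) = (4.1)² / ((0.15)²·(0.0015)) = 5.0×10⁵
Q_c = 5.0×10⁵ > K_c = 1.1×10⁵: net reverse reaction.
O₂ is a reactant, so it increases.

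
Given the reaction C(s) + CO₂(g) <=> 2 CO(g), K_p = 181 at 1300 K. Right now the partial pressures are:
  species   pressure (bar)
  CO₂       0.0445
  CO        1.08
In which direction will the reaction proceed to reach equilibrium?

toward products

(C is a pure solid — omitted from Q_p.)
Q_p = P(CO)² / P(CO₂) = (1.08)² / (0.0445) = 26.2
Q_p = 26.2 < K_p = 181, so the forward reaction proceeds.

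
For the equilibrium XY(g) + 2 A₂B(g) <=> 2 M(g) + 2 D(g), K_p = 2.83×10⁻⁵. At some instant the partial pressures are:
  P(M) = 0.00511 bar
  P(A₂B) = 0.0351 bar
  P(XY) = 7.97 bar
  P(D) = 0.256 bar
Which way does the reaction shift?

to the left

Q_p = P(M)²·P(D)² / (P(XY)·P(A₂B)²) = (0.00511)²·(0.256)² / ((7.97)·(0.0351)²) = 1.74×10⁻⁴
Q_p = 1.74×10⁻⁴ > K_p = 2.83×10⁻⁵, so the reverse reaction proceeds.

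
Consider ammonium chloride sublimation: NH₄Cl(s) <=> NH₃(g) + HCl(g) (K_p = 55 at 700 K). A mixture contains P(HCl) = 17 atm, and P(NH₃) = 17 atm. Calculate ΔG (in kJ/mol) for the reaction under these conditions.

(NH₄Cl is a pure solid — omitted from Q_p.)
Q_p = P(NH₃)·P(HCl) = (17)·(17) = 289
ΔG = RT ln(Q_p/K_p) = (8.314 J mol⁻¹ K⁻¹)(700 K) × ln(289/55)
   = (5.820 kJ/mol)(1.659) = 9.66 kJ/mol
ΔG > 0, so the forward reaction is non-spontaneous (proceeds in reverse).

ΔG = 9.66 kJ/mol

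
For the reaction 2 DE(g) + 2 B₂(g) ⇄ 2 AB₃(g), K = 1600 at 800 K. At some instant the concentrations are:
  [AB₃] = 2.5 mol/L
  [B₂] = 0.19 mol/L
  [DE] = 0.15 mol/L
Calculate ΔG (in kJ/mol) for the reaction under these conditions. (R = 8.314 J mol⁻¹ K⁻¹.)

Q = [AB₃]² / ([DE]²·[B₂]²) = (2.5)² / ((0.15)²·(0.19)²) = 7690
ΔG = RT ln(Q/K) = (8.314 J mol⁻¹ K⁻¹)(800 K) × ln(7690/1600)
   = (6.651 kJ/mol)(1.570) = 10.4 kJ/mol
ΔG > 0, so the forward reaction is non-spontaneous (proceeds in reverse).

ΔG = 10.4 kJ/mol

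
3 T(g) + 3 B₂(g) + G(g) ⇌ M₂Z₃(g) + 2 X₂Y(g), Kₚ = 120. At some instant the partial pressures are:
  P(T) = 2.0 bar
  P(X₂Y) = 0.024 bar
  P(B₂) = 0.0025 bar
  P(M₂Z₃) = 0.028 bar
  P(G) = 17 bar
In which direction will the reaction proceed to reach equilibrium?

Qₚ = P(M₂Z₃)·P(X₂Y)² / (P(T)³·P(B₂)³·P(G)) = (0.028)·(0.024)² / ((2.0)³·(0.0025)³·(17)) = 7.6
Qₚ = 7.6 < Kₚ = 120, so the forward reaction proceeds.

toward products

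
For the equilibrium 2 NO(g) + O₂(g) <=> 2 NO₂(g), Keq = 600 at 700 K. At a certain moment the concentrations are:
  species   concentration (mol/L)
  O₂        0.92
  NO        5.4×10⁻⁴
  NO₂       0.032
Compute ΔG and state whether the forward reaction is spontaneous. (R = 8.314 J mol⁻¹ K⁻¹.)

ΔG = 10.8 kJ/mol; the forward reaction is non-spontaneous

Q = [NO₂]² / ([NO]²·[O₂]) = (0.032)² / ((5.4×10⁻⁴)²·(0.92)) = 3820
ΔG = RT ln(Q/Keq) = (8.314 J mol⁻¹ K⁻¹)(700 K) × ln(3820/600)
   = (5.820 kJ/mol)(1.851) = 10.8 kJ/mol
ΔG > 0, so the forward reaction is non-spontaneous (proceeds in reverse).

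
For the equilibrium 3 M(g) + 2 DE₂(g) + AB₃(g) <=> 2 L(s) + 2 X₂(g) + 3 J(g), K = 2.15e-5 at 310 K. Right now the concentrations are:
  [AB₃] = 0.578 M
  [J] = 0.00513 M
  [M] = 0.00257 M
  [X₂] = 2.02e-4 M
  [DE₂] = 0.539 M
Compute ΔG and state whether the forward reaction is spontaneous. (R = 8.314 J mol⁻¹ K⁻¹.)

(L is a pure solid — omitted from Q.)
Q = [X₂]²·[J]³ / ([M]³·[DE₂]²·[AB₃]) = (2.02e-4)²·(0.00513)³ / ((0.00257)³·(0.539)²·(0.578)) = 1.93e-6
ΔG = RT ln(Q/K) = (8.314 J mol⁻¹ K⁻¹)(310 K) × ln(1.93e-6/2.15e-5)
   = (2.577 kJ/mol)(-2.411) = -6.21 kJ/mol
ΔG < 0, so the forward reaction is spontaneous (proceeds forward).

ΔG = -6.21 kJ/mol; the forward reaction is spontaneous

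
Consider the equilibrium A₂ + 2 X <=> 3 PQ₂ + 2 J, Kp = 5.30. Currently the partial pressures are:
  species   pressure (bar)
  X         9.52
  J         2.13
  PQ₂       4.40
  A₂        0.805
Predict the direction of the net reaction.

Qp = P(PQ₂)³·P(J)² / (P(A₂)·P(X)²) = (4.40)³·(2.13)² / ((0.805)·(9.52)²) = 5.30
Qp = 5.30 = Kp, so the system is already at equilibrium.

no net change (already at equilibrium)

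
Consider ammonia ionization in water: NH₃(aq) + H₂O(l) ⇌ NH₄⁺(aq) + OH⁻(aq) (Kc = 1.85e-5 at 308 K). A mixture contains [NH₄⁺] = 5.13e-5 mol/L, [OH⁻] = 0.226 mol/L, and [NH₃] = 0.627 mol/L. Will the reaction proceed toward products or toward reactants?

(H₂O is a pure liquid — omitted from Qc.)
Qc = [NH₄⁺]·[OH⁻] / [NH₃] = (5.13e-5)·(0.226) / (0.627) = 1.85e-5
Qc = 1.85e-5 = Kc, so the system is already at equilibrium.

neither direction; the system is at equilibrium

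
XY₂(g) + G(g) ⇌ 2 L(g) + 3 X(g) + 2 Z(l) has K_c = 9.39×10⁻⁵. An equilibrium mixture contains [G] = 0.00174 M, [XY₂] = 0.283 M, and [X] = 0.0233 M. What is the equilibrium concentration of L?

[L] = 0.0605 M

(Z is a pure liquid — omitted from K_c.)
At equilibrium, K_c = [L]²·[X]³ / ([XY₂]·[G]) = 9.39×10⁻⁵.
([L])²·(0.0233)³ / ((0.283)·(0.00174)) = 9.39×10⁻⁵
[L]² = 0.00366 ⇒ [L] = 0.0605 M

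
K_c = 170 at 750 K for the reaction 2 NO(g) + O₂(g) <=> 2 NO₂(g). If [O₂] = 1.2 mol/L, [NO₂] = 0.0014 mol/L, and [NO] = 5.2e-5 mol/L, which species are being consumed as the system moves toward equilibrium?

NO₂ (products)

Q_c = [NO₂]² / ([NO]²·[O₂]) = (0.0014)² / ((5.2e-5)²·(1.2)) = 600
Q_c = 600 > K_c = 170: net reverse reaction.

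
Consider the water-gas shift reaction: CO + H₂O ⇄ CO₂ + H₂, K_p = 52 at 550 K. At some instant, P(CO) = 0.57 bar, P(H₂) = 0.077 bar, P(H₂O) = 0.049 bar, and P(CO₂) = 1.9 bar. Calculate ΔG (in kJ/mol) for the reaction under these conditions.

ΔG = -10.5 kJ/mol

Q_p = P(CO₂)·P(H₂) / (P(CO)·P(H₂O)) = (1.9)·(0.077) / ((0.57)·(0.049)) = 5.24
ΔG = RT ln(Q_p/K_p) = (8.314 J mol⁻¹ K⁻¹)(550 K) × ln(5.24/52)
   = (4.573 kJ/mol)(-2.295) = -10.5 kJ/mol
ΔG < 0, so the forward reaction is spontaneous (proceeds forward).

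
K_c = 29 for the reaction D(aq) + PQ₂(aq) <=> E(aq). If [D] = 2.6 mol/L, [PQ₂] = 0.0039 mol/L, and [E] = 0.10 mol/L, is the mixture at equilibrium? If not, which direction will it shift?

no; Q < K, reaction proceeds forward

Q_c = [E] / ([D]·[PQ₂]) = (0.10) / ((2.6)·(0.0039)) = 9.9
Q_c = 9.9 < K_c = 29: net forward reaction.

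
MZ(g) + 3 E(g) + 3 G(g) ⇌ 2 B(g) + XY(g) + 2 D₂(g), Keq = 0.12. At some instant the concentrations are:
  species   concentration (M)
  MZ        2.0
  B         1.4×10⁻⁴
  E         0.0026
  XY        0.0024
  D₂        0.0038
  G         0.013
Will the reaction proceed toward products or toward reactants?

forward (toward products)

Q = [B]²·[XY]·[D₂]² / ([MZ]·[E]³·[G]³) = (1.4×10⁻⁴)²·(0.0024)·(0.0038)² / ((2.0)·(0.0026)³·(0.013)³) = 0.0088
Q = 0.0088 < Keq = 0.12, so the forward reaction proceeds.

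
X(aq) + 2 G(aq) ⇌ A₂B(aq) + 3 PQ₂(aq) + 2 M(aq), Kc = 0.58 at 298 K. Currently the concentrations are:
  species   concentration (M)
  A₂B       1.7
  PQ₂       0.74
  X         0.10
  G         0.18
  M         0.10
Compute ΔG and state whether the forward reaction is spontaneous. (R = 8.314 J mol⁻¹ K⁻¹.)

Qc = [A₂B]·[PQ₂]³·[M]² / ([X]·[G]²) = (1.7)·(0.74)³·(0.10)² / ((0.10)·(0.18)²) = 2.13
ΔG = RT ln(Qc/Kc) = (8.314 J mol⁻¹ K⁻¹)(298 K) × ln(2.13/0.58)
   = (2.478 kJ/mol)(1.301) = 3.22 kJ/mol
ΔG > 0, so the forward reaction is non-spontaneous (proceeds in reverse).

ΔG = 3.22 kJ/mol; the forward reaction is non-spontaneous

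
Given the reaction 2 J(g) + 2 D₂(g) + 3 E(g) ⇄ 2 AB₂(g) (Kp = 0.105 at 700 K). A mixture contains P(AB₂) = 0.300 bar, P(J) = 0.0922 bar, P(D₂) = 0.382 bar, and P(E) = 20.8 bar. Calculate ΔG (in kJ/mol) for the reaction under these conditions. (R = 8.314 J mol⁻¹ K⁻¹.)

Qp = P(AB₂)² / (P(J)²·P(D₂)²·P(E)³) = (0.300)² / ((0.0922)²·(0.382)²·(20.8)³) = 0.00806
ΔG = RT ln(Qp/Kp) = (8.314 J mol⁻¹ K⁻¹)(700 K) × ln(0.00806/0.105)
   = (5.820 kJ/mol)(-2.567) = -14.9 kJ/mol
ΔG < 0, so the forward reaction is spontaneous (proceeds forward).

ΔG = -14.9 kJ/mol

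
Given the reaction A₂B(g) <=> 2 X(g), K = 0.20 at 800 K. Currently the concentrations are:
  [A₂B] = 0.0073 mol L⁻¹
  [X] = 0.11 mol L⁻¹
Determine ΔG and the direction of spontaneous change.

ΔG = 14.1 kJ/mol; the forward reaction is non-spontaneous

Q = [X]² / [A₂B] = (0.11)² / (0.0073) = 1.66
ΔG = RT ln(Q/K) = (8.314 J mol⁻¹ K⁻¹)(800 K) × ln(1.66/0.20)
   = (6.651 kJ/mol)(2.116) = 14.1 kJ/mol
ΔG > 0, so the forward reaction is non-spontaneous (proceeds in reverse).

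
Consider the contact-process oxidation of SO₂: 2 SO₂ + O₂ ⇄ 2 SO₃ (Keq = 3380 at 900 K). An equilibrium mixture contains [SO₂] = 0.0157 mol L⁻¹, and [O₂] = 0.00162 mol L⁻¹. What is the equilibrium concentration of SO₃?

At equilibrium, Keq = [SO₃]² / ([SO₂]²·[O₂]) = 3380.
([SO₃])² / ((0.0157)²·(0.00162)) = 3380
[SO₃]² = 0.00135 ⇒ [SO₃] = 0.0367 mol L⁻¹

[SO₃] = 0.0367 mol L⁻¹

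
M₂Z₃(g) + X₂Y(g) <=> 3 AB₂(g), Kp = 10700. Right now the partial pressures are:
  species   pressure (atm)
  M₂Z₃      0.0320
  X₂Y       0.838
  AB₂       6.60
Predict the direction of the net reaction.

Qp = P(AB₂)³ / (P(M₂Z₃)·P(X₂Y)) = (6.60)³ / ((0.0320)·(0.838)) = 10700
Qp = 10700 = Kp, so the system is already at equilibrium.

at equilibrium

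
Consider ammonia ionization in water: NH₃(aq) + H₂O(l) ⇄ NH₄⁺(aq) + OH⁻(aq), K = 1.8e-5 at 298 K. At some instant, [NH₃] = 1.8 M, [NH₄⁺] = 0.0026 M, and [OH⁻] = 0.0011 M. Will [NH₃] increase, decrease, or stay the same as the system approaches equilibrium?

decrease

(H₂O is a pure liquid — omitted from Q.)
Q = [NH₄⁺]·[OH⁻] / [NH₃] = (0.0026)·(0.0011) / (1.8) = 1.6e-6
Q = 1.6e-6 < K = 1.8e-5: net forward reaction.
NH₃ is a reactant, so it decreases.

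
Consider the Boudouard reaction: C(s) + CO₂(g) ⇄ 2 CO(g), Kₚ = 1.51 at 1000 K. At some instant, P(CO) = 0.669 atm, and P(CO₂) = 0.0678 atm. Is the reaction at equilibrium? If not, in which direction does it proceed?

(C is a pure solid — omitted from Qₚ.)
Qₚ = P(CO)² / P(CO₂) = (0.669)² / (0.0678) = 6.60
Qₚ = 6.60 > Kₚ = 1.51, so the reverse reaction proceeds.

reverse (toward reactants)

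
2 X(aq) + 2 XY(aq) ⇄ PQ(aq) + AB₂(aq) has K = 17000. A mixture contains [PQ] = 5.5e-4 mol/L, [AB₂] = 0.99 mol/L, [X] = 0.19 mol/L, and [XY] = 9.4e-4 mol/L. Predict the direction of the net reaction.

Q = [PQ]·[AB₂] / ([X]²·[XY]²) = (5.5e-4)·(0.99) / ((0.19)²·(9.4e-4)²) = 17000
Q = 17000 = K, so the system is already at equilibrium.

neither direction; the system is at equilibrium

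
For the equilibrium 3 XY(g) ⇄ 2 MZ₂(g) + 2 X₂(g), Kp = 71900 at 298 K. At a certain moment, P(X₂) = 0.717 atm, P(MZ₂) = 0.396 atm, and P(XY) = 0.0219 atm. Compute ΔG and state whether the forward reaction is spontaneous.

Qp = P(MZ₂)²·P(X₂)² / P(XY)³ = (0.396)²·(0.717)² / (0.0219)³ = 7680
ΔG = RT ln(Qp/Kp) = (8.314 J mol⁻¹ K⁻¹)(298 K) × ln(7680/71900)
   = (2.478 kJ/mol)(-2.237) = -5.54 kJ/mol
ΔG < 0, so the forward reaction is spontaneous (proceeds forward).

ΔG = -5.54 kJ/mol; the forward reaction is spontaneous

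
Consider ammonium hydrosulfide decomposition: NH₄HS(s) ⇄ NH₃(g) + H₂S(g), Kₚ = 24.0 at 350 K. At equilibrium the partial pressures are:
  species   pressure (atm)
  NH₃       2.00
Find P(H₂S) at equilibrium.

(NH₄HS is a pure solid — omitted from Kₚ.)
At equilibrium, Kₚ = P(NH₃)·P(H₂S) = 24.0.
(2.00)·(P(H₂S)) = 24.0
P(H₂S) = 12.0 atm

P(H₂S) = 12.0 atm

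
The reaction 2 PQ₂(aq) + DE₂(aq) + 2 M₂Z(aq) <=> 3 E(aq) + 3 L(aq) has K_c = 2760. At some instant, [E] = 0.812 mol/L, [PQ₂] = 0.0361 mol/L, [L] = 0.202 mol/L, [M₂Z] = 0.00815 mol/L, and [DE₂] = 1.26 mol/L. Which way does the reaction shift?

toward reactants

Q_c = [E]³·[L]³ / ([PQ₂]²·[DE₂]·[M₂Z]²) = (0.812)³·(0.202)³ / ((0.0361)²·(1.26)·(0.00815)²) = 40500
Q_c = 40500 > K_c = 2760, so the reverse reaction proceeds.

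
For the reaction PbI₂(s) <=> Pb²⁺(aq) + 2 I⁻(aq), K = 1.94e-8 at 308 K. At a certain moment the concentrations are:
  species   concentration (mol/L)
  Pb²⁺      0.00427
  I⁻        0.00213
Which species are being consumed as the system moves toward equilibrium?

none (at equilibrium)

(PbI₂ is a pure solid — omitted from Q.)
Q = [Pb²⁺]·[I⁻]² = (0.00427)·(0.00213)² = 1.94e-8
Q = 1.94e-8 = K; the system is at equilibrium.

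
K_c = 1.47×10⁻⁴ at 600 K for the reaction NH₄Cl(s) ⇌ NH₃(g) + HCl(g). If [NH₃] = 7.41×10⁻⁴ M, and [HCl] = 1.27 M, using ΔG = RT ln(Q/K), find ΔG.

(NH₄Cl is a pure solid — omitted from Q_c.)
Q_c = [NH₃]·[HCl] = (7.41×10⁻⁴)·(1.27) = 9.41×10⁻⁴
ΔG = RT ln(Q_c/K_c) = (8.314 J mol⁻¹ K⁻¹)(600 K) × ln(9.41×10⁻⁴/1.47×10⁻⁴)
   = (4.988 kJ/mol)(1.857) = 9.26 kJ/mol
ΔG > 0, so the forward reaction is non-spontaneous (proceeds in reverse).

ΔG = 9.26 kJ/mol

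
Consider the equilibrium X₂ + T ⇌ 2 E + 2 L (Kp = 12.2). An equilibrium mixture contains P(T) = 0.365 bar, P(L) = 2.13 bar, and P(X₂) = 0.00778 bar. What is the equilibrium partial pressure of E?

At equilibrium, Kp = P(E)²·P(L)² / (P(X₂)·P(T)) = 12.2.
(P(E))²·(2.13)² / ((0.00778)·(0.365)) = 12.2
P(E)² = 0.00764 ⇒ P(E) = 0.0874 bar

P(E) = 0.0874 bar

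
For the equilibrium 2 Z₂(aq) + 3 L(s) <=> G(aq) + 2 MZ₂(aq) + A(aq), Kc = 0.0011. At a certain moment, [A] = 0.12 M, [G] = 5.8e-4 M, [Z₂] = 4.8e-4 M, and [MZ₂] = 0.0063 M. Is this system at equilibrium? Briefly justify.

(L is a pure solid — omitted from Qc.)
Qc = [G]·[MZ₂]²·[A] / [Z₂]² = (5.8e-4)·(0.0063)²·(0.12) / (4.8e-4)² = 0.012
Qc = 0.012 > Kc = 0.0011: net reverse reaction.

no; Q > K, reaction proceeds in reverse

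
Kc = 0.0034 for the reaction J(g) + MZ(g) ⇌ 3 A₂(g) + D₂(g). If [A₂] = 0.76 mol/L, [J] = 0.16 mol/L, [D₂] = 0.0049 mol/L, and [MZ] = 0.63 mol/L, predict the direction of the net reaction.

Qc = [A₂]³·[D₂] / ([J]·[MZ]) = (0.76)³·(0.0049) / ((0.16)·(0.63)) = 0.021
Qc = 0.021 > Kc = 0.0034, so the reverse reaction proceeds.

in the reverse direction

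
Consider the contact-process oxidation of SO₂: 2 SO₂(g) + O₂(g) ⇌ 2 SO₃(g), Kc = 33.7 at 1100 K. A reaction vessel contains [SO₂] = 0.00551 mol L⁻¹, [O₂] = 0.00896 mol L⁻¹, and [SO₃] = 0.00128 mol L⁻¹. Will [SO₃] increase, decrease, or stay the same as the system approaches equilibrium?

increase

Qc = [SO₃]² / ([SO₂]²·[O₂]) = (0.00128)² / ((0.00551)²·(0.00896)) = 6.02
Qc = 6.02 < Kc = 33.7: net forward reaction.
SO₃ is a product, so it increases.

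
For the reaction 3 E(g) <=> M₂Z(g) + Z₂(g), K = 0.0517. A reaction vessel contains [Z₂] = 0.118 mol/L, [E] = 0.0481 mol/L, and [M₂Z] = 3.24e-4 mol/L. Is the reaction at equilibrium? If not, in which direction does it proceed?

Q = [M₂Z]·[Z₂] / [E]³ = (3.24e-4)·(0.118) / (0.0481)³ = 0.344
Q = 0.344 > K = 0.0517, so the reverse reaction proceeds.

toward reactants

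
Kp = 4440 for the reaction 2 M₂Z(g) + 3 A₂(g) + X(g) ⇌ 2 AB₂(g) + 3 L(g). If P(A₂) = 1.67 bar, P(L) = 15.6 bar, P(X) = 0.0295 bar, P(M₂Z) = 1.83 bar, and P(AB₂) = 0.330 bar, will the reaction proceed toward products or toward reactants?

toward products

Qp = P(AB₂)²·P(L)³ / (P(M₂Z)²·P(A₂)³·P(X)) = (0.330)²·(15.6)³ / ((1.83)²·(1.67)³·(0.0295)) = 899
Qp = 899 < Kp = 4440, so the forward reaction proceeds.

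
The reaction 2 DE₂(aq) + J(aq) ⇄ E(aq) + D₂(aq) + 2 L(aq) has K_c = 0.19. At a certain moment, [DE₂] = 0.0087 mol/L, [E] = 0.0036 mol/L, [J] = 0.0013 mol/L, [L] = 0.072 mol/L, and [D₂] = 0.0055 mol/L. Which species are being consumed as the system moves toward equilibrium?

Q_c = [E]·[D₂]·[L]² / ([DE₂]²·[J]) = (0.0036)·(0.0055)·(0.072)² / ((0.0087)²·(0.0013)) = 1.0
Q_c = 1.0 > K_c = 0.19: net reverse reaction.

E, D₂, L (products)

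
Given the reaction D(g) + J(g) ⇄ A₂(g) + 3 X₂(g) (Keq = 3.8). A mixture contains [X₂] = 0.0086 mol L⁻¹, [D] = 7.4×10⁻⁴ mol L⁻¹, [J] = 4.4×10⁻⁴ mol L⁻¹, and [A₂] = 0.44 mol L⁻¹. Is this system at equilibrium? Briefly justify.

no; Q < K, reaction proceeds forward

Q = [A₂]·[X₂]³ / ([D]·[J]) = (0.44)·(0.0086)³ / ((7.4×10⁻⁴)·(4.4×10⁻⁴)) = 0.86
Q = 0.86 < Keq = 3.8: net forward reaction.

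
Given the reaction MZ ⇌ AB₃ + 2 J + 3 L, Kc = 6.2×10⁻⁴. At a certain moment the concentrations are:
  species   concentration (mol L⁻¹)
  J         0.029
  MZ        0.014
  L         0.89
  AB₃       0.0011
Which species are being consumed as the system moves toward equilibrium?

MZ (reactants)

Qc = [AB₃]·[J]²·[L]³ / [MZ] = (0.0011)·(0.029)²·(0.89)³ / (0.014) = 4.7×10⁻⁵
Qc = 4.7×10⁻⁵ < Kc = 6.2×10⁻⁴: net forward reaction.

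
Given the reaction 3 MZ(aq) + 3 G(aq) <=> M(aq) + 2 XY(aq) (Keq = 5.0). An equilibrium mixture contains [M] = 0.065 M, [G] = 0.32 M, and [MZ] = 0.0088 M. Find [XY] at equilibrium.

At equilibrium, Keq = [M]·[XY]² / ([MZ]³·[G]³) = 5.0.
(0.065)·([XY])² / ((0.0088)³·(0.32)³) = 5.0
[XY]² = 1.72e-6 ⇒ [XY] = 0.0013 M

[XY] = 0.0013 M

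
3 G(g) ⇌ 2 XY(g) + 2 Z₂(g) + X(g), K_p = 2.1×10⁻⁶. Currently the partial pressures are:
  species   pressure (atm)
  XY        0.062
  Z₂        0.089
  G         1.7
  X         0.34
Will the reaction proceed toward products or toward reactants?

Q_p = P(XY)²·P(Z₂)²·P(X) / P(G)³ = (0.062)²·(0.089)²·(0.34) / (1.7)³ = 2.1×10⁻⁶
Q_p = 2.1×10⁻⁶ = K_p, so the system is already at equilibrium.

no net change (already at equilibrium)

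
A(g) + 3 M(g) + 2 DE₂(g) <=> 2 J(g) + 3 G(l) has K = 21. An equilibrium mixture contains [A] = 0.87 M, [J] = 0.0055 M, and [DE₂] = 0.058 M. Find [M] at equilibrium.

(G is a pure liquid — omitted from K.)
At equilibrium, K = [J]² / ([A]·[M]³·[DE₂]²) = 21.
(0.0055)² / ((0.87)·([M])³·(0.058)²) = 21
[M]³ = 4.92×10⁻⁴ ⇒ [M] = 0.079 M

[M] = 0.079 M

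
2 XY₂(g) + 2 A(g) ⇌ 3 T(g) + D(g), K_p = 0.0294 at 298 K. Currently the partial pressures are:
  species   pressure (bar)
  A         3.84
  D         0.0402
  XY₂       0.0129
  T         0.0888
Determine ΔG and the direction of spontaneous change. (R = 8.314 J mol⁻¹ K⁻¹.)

Q_p = P(T)³·P(D) / (P(XY₂)²·P(A)²) = (0.0888)³·(0.0402) / ((0.0129)²·(3.84)²) = 0.0115
ΔG = RT ln(Q_p/K_p) = (8.314 J mol⁻¹ K⁻¹)(298 K) × ln(0.0115/0.0294)
   = (2.478 kJ/mol)(-0.9386) = -2.33 kJ/mol
ΔG < 0, so the forward reaction is spontaneous (proceeds forward).

ΔG = -2.33 kJ/mol; the forward reaction is spontaneous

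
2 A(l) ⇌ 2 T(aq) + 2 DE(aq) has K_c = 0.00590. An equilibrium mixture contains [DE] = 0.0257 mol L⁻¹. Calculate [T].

(A is a pure liquid — omitted from K_c.)
At equilibrium, K_c = [T]²·[DE]² = 0.00590.
([T])²·(0.0257)² = 0.00590
[T]² = 8.93 ⇒ [T] = 2.99 mol L⁻¹

[T] = 2.99 mol L⁻¹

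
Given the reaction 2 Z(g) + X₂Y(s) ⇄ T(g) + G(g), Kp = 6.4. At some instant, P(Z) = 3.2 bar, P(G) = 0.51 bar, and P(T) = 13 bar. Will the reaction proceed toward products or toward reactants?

(X₂Y is a pure solid — omitted from Qp.)
Qp = P(T)·P(G) / P(Z)² = (13)·(0.51) / (3.2)² = 0.65
Qp = 0.65 < Kp = 6.4, so the forward reaction proceeds.

toward products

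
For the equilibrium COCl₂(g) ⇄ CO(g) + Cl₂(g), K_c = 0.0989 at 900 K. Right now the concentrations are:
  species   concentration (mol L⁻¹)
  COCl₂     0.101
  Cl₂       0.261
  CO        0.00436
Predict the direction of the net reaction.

to the right

Q_c = [CO]·[Cl₂] / [COCl₂] = (0.00436)·(0.261) / (0.101) = 0.0113
Q_c = 0.0113 < K_c = 0.0989, so the forward reaction proceeds.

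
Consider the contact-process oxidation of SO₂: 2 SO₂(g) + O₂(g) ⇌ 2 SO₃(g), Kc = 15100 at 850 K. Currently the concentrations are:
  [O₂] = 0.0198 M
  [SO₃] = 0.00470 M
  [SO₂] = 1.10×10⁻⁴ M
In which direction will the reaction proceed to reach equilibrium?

to the left

Qc = [SO₃]² / ([SO₂]²·[O₂]) = (0.00470)² / ((1.10×10⁻⁴)²·(0.0198)) = 92200
Qc = 92200 > Kc = 15100, so the reverse reaction proceeds.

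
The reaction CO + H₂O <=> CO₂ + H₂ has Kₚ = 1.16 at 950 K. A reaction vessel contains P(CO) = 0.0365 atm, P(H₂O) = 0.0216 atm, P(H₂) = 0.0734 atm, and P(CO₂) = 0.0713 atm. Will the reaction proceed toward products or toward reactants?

Qₚ = P(CO₂)·P(H₂) / (P(CO)·P(H₂O)) = (0.0713)·(0.0734) / ((0.0365)·(0.0216)) = 6.64
Qₚ = 6.64 > Kₚ = 1.16, so the reverse reaction proceeds.

toward reactants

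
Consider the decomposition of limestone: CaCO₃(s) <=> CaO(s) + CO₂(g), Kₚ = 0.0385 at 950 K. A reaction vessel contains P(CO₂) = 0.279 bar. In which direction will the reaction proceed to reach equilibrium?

to the left

(CaCO₃, CaO are pure solids — omitted from Qₚ.)
Qₚ = P(CO₂) = 0.279
Qₚ = 0.279 > Kₚ = 0.0385, so the reverse reaction proceeds.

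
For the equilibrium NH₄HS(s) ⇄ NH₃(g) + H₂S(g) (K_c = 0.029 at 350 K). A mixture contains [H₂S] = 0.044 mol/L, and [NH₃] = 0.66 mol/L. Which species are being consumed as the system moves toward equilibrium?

(NH₄HS is a pure solid — omitted from Q_c.)
Q_c = [NH₃]·[H₂S] = (0.66)·(0.044) = 0.029
Q_c = 0.029 = K_c; the system is at equilibrium.

none (at equilibrium)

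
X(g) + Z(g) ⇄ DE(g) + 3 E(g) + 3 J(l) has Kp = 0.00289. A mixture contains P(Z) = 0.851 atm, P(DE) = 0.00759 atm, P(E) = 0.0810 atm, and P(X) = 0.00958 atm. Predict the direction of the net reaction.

(J is a pure liquid — omitted from Qp.)
Qp = P(DE)·P(E)³ / (P(X)·P(Z)) = (0.00759)·(0.0810)³ / ((0.00958)·(0.851)) = 4.95×10⁻⁴
Qp = 4.95×10⁻⁴ < Kp = 0.00289, so the forward reaction proceeds.

toward products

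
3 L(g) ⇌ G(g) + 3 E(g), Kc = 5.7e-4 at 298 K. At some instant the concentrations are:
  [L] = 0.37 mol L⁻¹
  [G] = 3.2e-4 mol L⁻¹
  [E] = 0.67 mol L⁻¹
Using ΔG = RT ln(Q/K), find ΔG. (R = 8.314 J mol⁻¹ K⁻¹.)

Qc = [G]·[E]³ / [L]³ = (3.2e-4)·(0.67)³ / (0.37)³ = 0.00190
ΔG = RT ln(Qc/Kc) = (8.314 J mol⁻¹ K⁻¹)(298 K) × ln(0.00190/5.7e-4)
   = (2.478 kJ/mol)(1.204) = 2.98 kJ/mol
ΔG > 0, so the forward reaction is non-spontaneous (proceeds in reverse).

ΔG = 2.98 kJ/mol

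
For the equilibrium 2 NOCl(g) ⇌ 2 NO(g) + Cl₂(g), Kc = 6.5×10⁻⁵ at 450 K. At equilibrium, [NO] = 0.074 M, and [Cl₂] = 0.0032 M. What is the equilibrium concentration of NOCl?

[NOCl] = 0.52 M

At equilibrium, Kc = [NO]²·[Cl₂] / [NOCl]² = 6.5×10⁻⁵.
(0.074)²·(0.0032) / ([NOCl])² = 6.5×10⁻⁵
[NOCl]² = 0.270 ⇒ [NOCl] = 0.52 M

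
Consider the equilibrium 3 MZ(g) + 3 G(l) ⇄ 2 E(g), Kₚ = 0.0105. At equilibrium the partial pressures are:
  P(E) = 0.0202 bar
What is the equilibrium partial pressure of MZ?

P(MZ) = 0.339 bar

(G is a pure liquid — omitted from Kₚ.)
At equilibrium, Kₚ = P(E)² / P(MZ)³ = 0.0105.
(0.0202)² / (P(MZ))³ = 0.0105
P(MZ)³ = 0.0389 ⇒ P(MZ) = 0.339 bar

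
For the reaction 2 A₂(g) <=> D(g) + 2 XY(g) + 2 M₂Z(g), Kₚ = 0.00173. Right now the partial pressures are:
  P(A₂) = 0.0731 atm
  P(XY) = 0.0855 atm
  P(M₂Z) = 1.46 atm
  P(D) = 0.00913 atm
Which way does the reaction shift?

reverse (toward reactants)

Qₚ = P(D)·P(XY)²·P(M₂Z)² / P(A₂)² = (0.00913)·(0.0855)²·(1.46)² / (0.0731)² = 0.0266
Qₚ = 0.0266 > Kₚ = 0.00173, so the reverse reaction proceeds.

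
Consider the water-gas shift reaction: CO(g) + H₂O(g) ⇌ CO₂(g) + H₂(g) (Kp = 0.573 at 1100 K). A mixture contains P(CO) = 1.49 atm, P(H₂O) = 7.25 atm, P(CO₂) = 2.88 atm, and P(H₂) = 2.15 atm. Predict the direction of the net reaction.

Qp = P(CO₂)·P(H₂) / (P(CO)·P(H₂O)) = (2.88)·(2.15) / ((1.49)·(7.25)) = 0.573
Qp = 0.573 = Kp, so the system is already at equilibrium.

neither direction; the system is at equilibrium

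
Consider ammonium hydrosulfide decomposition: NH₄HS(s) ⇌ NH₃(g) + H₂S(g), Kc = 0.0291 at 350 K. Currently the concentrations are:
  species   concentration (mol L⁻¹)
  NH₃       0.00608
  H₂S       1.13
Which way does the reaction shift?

toward products

(NH₄HS is a pure solid — omitted from Qc.)
Qc = [NH₃]·[H₂S] = (0.00608)·(1.13) = 0.00687
Qc = 0.00687 < Kc = 0.0291, so the forward reaction proceeds.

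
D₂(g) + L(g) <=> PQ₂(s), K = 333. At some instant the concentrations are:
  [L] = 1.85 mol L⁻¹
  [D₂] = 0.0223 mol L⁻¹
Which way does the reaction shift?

in the forward direction

(PQ₂ is a pure solid — omitted from Q.)
Q = 1 / ([D₂]·[L]) = 1 / ((0.0223)·(1.85)) = 24.2
Q = 24.2 < K = 333, so the forward reaction proceeds.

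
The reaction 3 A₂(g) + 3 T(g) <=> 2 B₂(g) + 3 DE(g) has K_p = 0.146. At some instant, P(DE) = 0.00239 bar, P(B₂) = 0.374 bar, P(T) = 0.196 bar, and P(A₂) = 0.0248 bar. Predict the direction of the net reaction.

Q_p = P(B₂)²·P(DE)³ / (P(A₂)³·P(T)³) = (0.374)²·(0.00239)³ / ((0.0248)³·(0.196)³) = 0.0166
Q_p = 0.0166 < K_p = 0.146, so the forward reaction proceeds.

in the forward direction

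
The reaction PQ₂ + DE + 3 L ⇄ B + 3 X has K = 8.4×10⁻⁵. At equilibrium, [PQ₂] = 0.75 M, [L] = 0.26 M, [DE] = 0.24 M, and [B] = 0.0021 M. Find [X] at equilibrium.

[X] = 0.050 M

At equilibrium, K = [B]·[X]³ / ([PQ₂]·[DE]·[L]³) = 8.4×10⁻⁵.
(0.0021)·([X])³ / ((0.75)·(0.24)·(0.26)³) = 8.4×10⁻⁵
[X]³ = 1.27×10⁻⁴ ⇒ [X] = 0.050 M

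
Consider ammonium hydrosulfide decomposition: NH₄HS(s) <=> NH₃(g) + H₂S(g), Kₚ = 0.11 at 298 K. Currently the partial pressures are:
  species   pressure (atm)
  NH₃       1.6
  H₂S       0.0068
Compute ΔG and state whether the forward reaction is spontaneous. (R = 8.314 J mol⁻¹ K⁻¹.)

(NH₄HS is a pure solid — omitted from Qₚ.)
Qₚ = P(NH₃)·P(H₂S) = (1.6)·(0.0068) = 0.0109
ΔG = RT ln(Qₚ/Kₚ) = (8.314 J mol⁻¹ K⁻¹)(298 K) × ln(0.0109/0.11)
   = (2.478 kJ/mol)(-2.312) = -5.73 kJ/mol
ΔG < 0, so the forward reaction is spontaneous (proceeds forward).

ΔG = -5.73 kJ/mol; the forward reaction is spontaneous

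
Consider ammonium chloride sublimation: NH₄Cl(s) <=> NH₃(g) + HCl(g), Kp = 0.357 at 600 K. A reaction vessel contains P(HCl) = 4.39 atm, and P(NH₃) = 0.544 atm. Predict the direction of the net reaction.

(NH₄Cl is a pure solid — omitted from Qp.)
Qp = P(NH₃)·P(HCl) = (0.544)·(4.39) = 2.39
Qp = 2.39 > Kp = 0.357, so the reverse reaction proceeds.

toward reactants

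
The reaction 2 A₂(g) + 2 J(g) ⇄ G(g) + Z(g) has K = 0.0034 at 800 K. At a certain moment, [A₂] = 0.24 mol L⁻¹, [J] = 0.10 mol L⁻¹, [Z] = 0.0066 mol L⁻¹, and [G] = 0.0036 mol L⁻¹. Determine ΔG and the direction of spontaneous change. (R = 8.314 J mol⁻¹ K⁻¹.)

Q = [G]·[Z] / ([A₂]²·[J]²) = (0.0036)·(0.0066) / ((0.24)²·(0.10)²) = 0.0412
ΔG = RT ln(Q/K) = (8.314 J mol⁻¹ K⁻¹)(800 K) × ln(0.0412/0.0034)
   = (6.651 kJ/mol)(2.495) = 16.6 kJ/mol
ΔG > 0, so the forward reaction is non-spontaneous (proceeds in reverse).

ΔG = 16.6 kJ/mol; the forward reaction is non-spontaneous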